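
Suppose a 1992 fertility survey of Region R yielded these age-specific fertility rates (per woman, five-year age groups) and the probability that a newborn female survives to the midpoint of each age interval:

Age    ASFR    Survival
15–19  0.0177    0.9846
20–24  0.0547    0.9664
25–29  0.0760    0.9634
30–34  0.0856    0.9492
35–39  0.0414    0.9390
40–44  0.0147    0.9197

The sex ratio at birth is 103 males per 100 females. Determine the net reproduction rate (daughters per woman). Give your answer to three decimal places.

0.683

Proportion female at birth = 100 / (100 + 103) = 0.49261.
Survival-weighted fertility by age (5·fₓ·Sₓ):
  15–19: 5 × 0.0177 × 0.9846 = 0.08714
  20–24: 5 × 0.0547 × 0.9664 = 0.26431
  25–29: 5 × 0.0760 × 0.9634 = 0.36609
  30–34: 5 × 0.0856 × 0.9492 = 0.40626
  35–39: 5 × 0.0414 × 0.9390 = 0.19437
  40–44: 5 × 0.0147 × 0.9197 = 0.06760
Sum = 1.38577
NRR = 0.49261 × 1.38577 = 0.68264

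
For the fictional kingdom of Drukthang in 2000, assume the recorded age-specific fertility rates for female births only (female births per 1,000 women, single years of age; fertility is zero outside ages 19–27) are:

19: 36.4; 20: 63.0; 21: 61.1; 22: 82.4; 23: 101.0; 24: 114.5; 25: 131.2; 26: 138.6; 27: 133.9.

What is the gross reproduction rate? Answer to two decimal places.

0.86

Sum of female ASFRs = 36.4 + 63.0 + 61.1 + 82.4 + 101.0 + 114.5 + 131.2 + 138.6 + 133.9 = 862.1
GRR = 862.1 / 1000 = 0.8621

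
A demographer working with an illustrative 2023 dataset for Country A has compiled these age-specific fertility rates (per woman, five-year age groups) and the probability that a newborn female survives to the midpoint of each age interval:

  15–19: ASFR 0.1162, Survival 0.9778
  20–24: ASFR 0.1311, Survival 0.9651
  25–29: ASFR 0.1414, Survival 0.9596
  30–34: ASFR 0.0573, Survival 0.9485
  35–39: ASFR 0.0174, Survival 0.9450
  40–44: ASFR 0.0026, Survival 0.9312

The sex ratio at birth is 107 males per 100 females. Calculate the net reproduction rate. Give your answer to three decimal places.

1.085

Proportion female at birth = 100 / (100 + 107) = 0.48309.
Weighting each age-specific rate by interval width and survival:
  15–19: 5 × 0.1162 × 0.9778 = 0.56810
  20–24: 5 × 0.1311 × 0.9651 = 0.63262
  25–29: 5 × 0.1414 × 0.9596 = 0.67844
  30–34: 5 × 0.0573 × 0.9485 = 0.27175
  35–39: 5 × 0.0174 × 0.9450 = 0.08222
  40–44: 5 × 0.0026 × 0.9312 = 0.01211
Sum = 2.24524
NRR = 0.48309 × 2.24524 = 1.08465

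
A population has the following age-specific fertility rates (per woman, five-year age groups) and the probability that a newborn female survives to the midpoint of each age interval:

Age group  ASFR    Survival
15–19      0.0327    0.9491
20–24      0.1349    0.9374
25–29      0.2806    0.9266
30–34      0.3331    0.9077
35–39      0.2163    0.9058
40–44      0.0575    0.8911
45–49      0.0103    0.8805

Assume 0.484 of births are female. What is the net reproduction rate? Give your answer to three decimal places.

2.362

Proportion female at birth = 0.484.
Per-age-group product (5 × ASFR × survival probability):
  15–19: 5 × 0.0327 × 0.9491 = 0.15518
  20–24: 5 × 0.1349 × 0.9374 = 0.63228
  25–29: 5 × 0.2806 × 0.9266 = 1.30002
  30–34: 5 × 0.3331 × 0.9077 = 1.51177
  35–39: 5 × 0.2163 × 0.9058 = 0.97962
  40–44: 5 × 0.0575 × 0.8911 = 0.25619
  45–49: 5 × 0.0103 × 0.8805 = 0.04535
Sum = 4.88041
NRR = 0.484 × 4.88041 = 2.36212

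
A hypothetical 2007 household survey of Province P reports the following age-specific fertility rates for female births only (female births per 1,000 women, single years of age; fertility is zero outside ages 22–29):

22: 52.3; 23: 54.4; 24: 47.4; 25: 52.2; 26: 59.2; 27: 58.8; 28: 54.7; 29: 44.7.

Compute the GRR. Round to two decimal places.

0.42

Sum of female ASFRs = 52.3 + 54.4 + 47.4 + 52.2 + 59.2 + 58.8 + 54.7 + 44.7 = 423.7
GRR = 423.7 / 1000 = 0.4237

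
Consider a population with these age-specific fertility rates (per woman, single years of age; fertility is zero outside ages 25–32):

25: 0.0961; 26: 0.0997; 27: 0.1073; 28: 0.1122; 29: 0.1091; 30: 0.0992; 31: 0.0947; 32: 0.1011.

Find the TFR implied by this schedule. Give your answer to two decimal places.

0.82

Sum of ASFRs = 0.0961 + 0.0997 + 0.1073 + 0.1122 + 0.1091 + 0.0992 + 0.0947 + 0.1011 = 0.8194
TFR = 0.8194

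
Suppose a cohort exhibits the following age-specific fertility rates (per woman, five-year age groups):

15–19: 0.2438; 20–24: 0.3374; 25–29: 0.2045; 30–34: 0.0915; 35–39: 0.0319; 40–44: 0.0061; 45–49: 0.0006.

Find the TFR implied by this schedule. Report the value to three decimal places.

Sum of ASFRs = 0.2438 + 0.3374 + 0.2045 + 0.0915 + 0.0319 + 0.0061 + 0.0006 = 0.9158
TFR = 5 × 0.9158 = 4.579

4.579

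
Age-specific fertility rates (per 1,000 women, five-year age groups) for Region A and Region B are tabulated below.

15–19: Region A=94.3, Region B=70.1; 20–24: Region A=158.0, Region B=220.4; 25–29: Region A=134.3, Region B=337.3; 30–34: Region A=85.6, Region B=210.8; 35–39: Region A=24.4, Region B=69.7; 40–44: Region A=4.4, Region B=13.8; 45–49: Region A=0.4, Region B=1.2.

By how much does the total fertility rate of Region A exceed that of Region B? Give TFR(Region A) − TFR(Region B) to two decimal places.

Region A:
  Sum of ASFRs = 94.3 + 158.0 + 134.3 + 85.6 + 24.4 + 4.4 + 0.4 = 501.4
  TFR = 5 × 501.4 / 1000 = 2.507
Region B:
  Sum of ASFRs = 70.1 + 220.4 + 337.3 + 210.8 + 69.7 + 13.8 + 1.2 = 923.3
  TFR = 5 × 923.3 / 1000 = 4.6165
Difference = 2.507 − 4.6165 = -2.1095

-2.11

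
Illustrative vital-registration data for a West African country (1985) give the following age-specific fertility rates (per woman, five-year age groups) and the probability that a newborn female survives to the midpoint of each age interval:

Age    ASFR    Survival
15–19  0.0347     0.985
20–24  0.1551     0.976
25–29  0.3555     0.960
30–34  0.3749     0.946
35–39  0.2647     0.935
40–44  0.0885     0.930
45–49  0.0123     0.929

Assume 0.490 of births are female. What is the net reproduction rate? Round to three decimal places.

Proportion female at birth = 0.490.
Each age group contributes 5 × ASFR × survival:
  15–19: 5 × 0.0347 × 0.985 = 0.17090
  20–24: 5 × 0.1551 × 0.976 = 0.75689
  25–29: 5 × 0.3555 × 0.960 = 1.70640
  30–34: 5 × 0.3749 × 0.946 = 1.77328
  35–39: 5 × 0.2647 × 0.935 = 1.23747
  40–44: 5 × 0.0885 × 0.930 = 0.41153
  45–49: 5 × 0.0123 × 0.929 = 0.05713
Sum = 6.11360
NRR = 0.490 × 6.11360 = 2.99566
An NRR exceeding 1 indicates intrinsic growth under these rates.

2.996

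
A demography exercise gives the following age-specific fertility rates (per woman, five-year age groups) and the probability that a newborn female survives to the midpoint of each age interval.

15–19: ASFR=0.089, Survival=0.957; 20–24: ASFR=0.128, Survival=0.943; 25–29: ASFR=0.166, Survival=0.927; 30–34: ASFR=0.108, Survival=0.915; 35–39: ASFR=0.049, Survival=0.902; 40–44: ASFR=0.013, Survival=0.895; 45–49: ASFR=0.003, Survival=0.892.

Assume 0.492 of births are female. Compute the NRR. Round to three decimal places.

Proportion female at birth = 0.492.
Weighting each age-specific rate by interval width and survival:
  15–19: 5 × 0.089 × 0.957 = 0.42587
  20–24: 5 × 0.128 × 0.943 = 0.60352
  25–29: 5 × 0.166 × 0.927 = 0.76941
  30–34: 5 × 0.108 × 0.915 = 0.49410
  35–39: 5 × 0.049 × 0.902 = 0.22099
  40–44: 5 × 0.013 × 0.895 = 0.05818
  45–49: 5 × 0.003 × 0.892 = 0.01338
Sum = 2.58545
NRR = 0.492 × 2.58545 = 1.27204
NRR > 1, so each generation more than replaces itself.

1.272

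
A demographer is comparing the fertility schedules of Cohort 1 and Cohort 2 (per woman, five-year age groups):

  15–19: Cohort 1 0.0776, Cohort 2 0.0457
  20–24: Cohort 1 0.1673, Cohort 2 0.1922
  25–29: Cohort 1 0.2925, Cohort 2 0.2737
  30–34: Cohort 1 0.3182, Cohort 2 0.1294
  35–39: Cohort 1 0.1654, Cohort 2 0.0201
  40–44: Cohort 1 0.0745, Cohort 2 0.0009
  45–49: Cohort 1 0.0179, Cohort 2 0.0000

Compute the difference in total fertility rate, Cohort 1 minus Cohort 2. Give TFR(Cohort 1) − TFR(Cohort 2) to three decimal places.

2.257

Cohort 1:
  Sum of ASFRs = 0.0776 + 0.1673 + 0.2925 + 0.3182 + 0.1654 + 0.0745 + 0.0179 = 1.1134
  TFR = 5 × 1.1134 = 5.567
Cohort 2:
  Sum of ASFRs = 0.0457 + 0.1922 + 0.2737 + 0.1294 + 0.0201 + 0.0009 + 0.0000 = 0.6620
  TFR = 5 × 0.6620 = 3.31
Difference = 5.567 − 3.31 = 2.257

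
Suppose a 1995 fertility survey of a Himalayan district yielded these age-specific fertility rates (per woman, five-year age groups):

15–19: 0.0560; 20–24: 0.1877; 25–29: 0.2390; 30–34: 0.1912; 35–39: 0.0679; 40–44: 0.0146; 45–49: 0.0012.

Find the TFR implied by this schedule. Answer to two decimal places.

Sum of ASFRs = 0.0560 + 0.1877 + 0.2390 + 0.1912 + 0.0679 + 0.0146 + 0.0012 = 0.7576
TFR = 5 × 0.7576 = 3.788

3.79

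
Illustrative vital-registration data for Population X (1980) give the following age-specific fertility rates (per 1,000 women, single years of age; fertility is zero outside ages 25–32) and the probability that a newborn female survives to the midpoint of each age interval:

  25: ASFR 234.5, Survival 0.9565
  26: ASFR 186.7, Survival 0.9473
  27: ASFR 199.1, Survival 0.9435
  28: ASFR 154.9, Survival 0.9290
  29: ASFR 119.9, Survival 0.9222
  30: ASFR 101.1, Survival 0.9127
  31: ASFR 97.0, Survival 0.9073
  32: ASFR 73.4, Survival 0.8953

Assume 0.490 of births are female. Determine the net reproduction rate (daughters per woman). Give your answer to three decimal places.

0.534

Proportion female at birth = 0.490.
Each age group contributes 1 × ASFR × survival:
  25: 1 × 234.5/1000 × 0.9565 = 0.22430
  26: 1 × 186.7/1000 × 0.9473 = 0.17686
  27: 1 × 199.1/1000 × 0.9435 = 0.18785
  28: 1 × 154.9/1000 × 0.9290 = 0.14390
  29: 1 × 119.9/1000 × 0.9222 = 0.11057
  30: 1 × 101.1/1000 × 0.9127 = 0.09227
  31: 1 × 97.0/1000 × 0.9073 = 0.08801
  32: 1 × 73.4/1000 × 0.8953 = 0.06572
Sum = 1.08948
NRR = 0.490 × 1.08948 = 0.53385
With NRR below 1 the population is below replacement fertility.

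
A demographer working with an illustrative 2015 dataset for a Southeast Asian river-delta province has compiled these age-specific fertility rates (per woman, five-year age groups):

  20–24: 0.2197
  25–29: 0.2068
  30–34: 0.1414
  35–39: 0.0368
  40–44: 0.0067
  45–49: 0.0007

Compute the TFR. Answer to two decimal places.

3.06

Sum of ASFRs = 0.2197 + 0.2068 + 0.1414 + 0.0368 + 0.0067 + 0.0007 = 0.6121
TFR = 5 × 0.6121 = 3.0605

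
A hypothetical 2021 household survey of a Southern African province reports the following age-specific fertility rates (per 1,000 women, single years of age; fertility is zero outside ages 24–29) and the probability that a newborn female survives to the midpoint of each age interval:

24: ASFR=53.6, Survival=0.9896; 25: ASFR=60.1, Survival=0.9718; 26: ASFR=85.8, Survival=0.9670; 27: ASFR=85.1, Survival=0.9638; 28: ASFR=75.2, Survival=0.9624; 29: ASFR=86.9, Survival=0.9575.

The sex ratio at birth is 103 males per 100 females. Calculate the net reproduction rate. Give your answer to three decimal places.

Proportion female at birth = 100 / (100 + 103) = 0.49261.
Survival-weighted fertility by age (1·fₓ·Sₓ):
  24: 1 × 53.6/1000 × 0.9896 = 0.05304
  25: 1 × 60.1/1000 × 0.9718 = 0.05841
  26: 1 × 85.8/1000 × 0.9670 = 0.08297
  27: 1 × 85.1/1000 × 0.9638 = 0.08202
  28: 1 × 75.2/1000 × 0.9624 = 0.07237
  29: 1 × 86.9/1000 × 0.9575 = 0.08321
Sum = 0.43202
NRR = 0.49261 × 0.43202 = 0.21282

0.213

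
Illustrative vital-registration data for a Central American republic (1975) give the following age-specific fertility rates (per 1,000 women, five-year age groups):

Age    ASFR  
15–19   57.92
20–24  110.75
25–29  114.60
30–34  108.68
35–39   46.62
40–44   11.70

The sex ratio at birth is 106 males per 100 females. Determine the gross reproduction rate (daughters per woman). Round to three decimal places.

Proportion female at birth = 100 / (100 + 106) = 0.48544.
Sum of ASFRs = 57.92 + 110.75 + 114.60 + 108.68 + 46.62 + 11.70 = 450.27
TFR = 5 × 450.27 / 1000 = 2.25135
GRR = 0.48544 × 2.25135 = 1.09290

1.093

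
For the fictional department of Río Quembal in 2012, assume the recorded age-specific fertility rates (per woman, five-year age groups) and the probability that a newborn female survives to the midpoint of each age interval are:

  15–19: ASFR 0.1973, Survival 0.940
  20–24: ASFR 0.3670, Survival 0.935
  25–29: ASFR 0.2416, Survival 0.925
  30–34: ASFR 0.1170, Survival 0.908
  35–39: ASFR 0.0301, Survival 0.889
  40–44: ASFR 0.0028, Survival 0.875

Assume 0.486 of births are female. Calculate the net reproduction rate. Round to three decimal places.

2.157

Proportion female at birth = 0.486.
Survival-weighted fertility by age (5·fₓ·Sₓ):
  15–19: 5 × 0.1973 × 0.940 = 0.92731
  20–24: 5 × 0.3670 × 0.935 = 1.71573
  25–29: 5 × 0.2416 × 0.925 = 1.11740
  30–34: 5 × 0.1170 × 0.908 = 0.53118
  35–39: 5 × 0.0301 × 0.889 = 0.13379
  40–44: 5 × 0.0028 × 0.875 = 0.01225
Sum = 4.43766
NRR = 0.486 × 4.43766 = 2.15670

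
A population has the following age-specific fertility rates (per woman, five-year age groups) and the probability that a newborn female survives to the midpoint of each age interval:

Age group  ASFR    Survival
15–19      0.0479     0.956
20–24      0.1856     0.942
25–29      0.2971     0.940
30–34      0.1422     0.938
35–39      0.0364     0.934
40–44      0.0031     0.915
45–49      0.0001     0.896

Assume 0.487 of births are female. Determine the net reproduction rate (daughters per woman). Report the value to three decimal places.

Proportion female at birth = 0.487.
Survival-weighted fertility by age (5·fₓ·Sₓ):
  15–19: 5 × 0.0479 × 0.956 = 0.22896
  20–24: 5 × 0.1856 × 0.942 = 0.87418
  25–29: 5 × 0.2971 × 0.940 = 1.39637
  30–34: 5 × 0.1422 × 0.938 = 0.66692
  35–39: 5 × 0.0364 × 0.934 = 0.16999
  40–44: 5 × 0.0031 × 0.915 = 0.01418
  45–49: 5 × 0.0001 × 0.896 = 0.00045
Sum = 3.35105
NRR = 0.487 × 3.35105 = 1.63196
An NRR exceeding 1 indicates intrinsic growth under these rates.

1.632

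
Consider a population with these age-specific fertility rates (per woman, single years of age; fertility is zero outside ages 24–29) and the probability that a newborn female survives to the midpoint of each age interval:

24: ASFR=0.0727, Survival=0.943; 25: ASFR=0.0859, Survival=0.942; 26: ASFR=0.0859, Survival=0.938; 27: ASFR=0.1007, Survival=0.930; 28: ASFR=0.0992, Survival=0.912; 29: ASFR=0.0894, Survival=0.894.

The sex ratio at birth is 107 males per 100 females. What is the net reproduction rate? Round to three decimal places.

0.239

Proportion female at birth = 100 / (100 + 107) = 0.48309.
Weighting each age-specific rate by interval width and survival:
  24: 1 × 0.0727 × 0.943 = 0.06856
  25: 1 × 0.0859 × 0.942 = 0.08092
  26: 1 × 0.0859 × 0.938 = 0.08057
  27: 1 × 0.1007 × 0.930 = 0.09365
  28: 1 × 0.0992 × 0.912 = 0.09047
  29: 1 × 0.0894 × 0.894 = 0.07992
Sum = 0.49409
NRR = 0.48309 × 0.49409 = 0.23869
With NRR below 1 the population is below replacement fertility.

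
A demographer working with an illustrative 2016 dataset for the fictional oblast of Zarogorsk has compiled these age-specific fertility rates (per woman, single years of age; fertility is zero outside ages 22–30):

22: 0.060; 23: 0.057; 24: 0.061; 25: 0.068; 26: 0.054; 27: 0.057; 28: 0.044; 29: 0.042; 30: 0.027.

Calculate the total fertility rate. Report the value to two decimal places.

Sum of ASFRs = 0.060 + 0.057 + 0.061 + 0.068 + 0.054 + 0.057 + 0.044 + 0.042 + 0.027 = 0.470
TFR = 0.47

0.47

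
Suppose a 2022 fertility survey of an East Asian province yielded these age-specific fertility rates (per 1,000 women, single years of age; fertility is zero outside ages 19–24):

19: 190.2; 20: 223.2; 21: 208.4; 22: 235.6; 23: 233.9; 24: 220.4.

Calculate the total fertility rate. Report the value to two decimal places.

Sum of ASFRs = 190.2 + 223.2 + 208.4 + 235.6 + 233.9 + 220.4 = 1311.7
TFR = 1311.7 / 1000 = 1.3117

1.31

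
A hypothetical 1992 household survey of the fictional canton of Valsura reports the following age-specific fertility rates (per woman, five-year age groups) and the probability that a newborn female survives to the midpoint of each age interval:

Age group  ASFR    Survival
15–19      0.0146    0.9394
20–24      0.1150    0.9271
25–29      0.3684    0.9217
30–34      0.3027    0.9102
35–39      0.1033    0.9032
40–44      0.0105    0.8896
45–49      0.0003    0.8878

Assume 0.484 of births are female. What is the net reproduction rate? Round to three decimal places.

Proportion female at birth = 0.484.
Each age group contributes 5 × ASFR × survival:
  15–19: 5 × 0.0146 × 0.9394 = 0.06858
  20–24: 5 × 0.1150 × 0.9271 = 0.53308
  25–29: 5 × 0.3684 × 0.9217 = 1.69777
  30–34: 5 × 0.3027 × 0.9102 = 1.37759
  35–39: 5 × 0.1033 × 0.9032 = 0.46650
  40–44: 5 × 0.0105 × 0.8896 = 0.04670
  45–49: 5 × 0.0003 × 0.8878 = 0.00133
Sum = 4.19155
NRR = 0.484 × 4.19155 = 2.02871
With NRR above 1 the population is above replacement fertility.

2.029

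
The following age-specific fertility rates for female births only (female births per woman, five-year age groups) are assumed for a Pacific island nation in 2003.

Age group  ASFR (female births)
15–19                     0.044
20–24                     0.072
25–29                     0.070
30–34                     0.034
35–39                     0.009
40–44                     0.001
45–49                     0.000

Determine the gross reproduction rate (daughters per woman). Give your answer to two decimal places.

1.15

Sum of female ASFRs = 0.044 + 0.072 + 0.070 + 0.034 + 0.009 + 0.001 + 0.000 = 0.230
GRR = 5 × 0.230 = 1.15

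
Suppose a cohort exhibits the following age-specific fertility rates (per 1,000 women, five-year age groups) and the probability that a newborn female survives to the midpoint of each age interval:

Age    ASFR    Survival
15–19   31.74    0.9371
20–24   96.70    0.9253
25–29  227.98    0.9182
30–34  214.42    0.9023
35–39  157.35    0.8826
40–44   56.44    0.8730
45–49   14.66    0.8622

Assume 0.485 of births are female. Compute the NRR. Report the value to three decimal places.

1.753

Proportion female at birth = 0.485.
Survival-weighted fertility by age (5·fₓ·Sₓ):
  15–19: 5 × 31.74/1000 × 0.9371 = 0.14872
  20–24: 5 × 96.70/1000 × 0.9253 = 0.44738
  25–29: 5 × 227.98/1000 × 0.9182 = 1.04666
  30–34: 5 × 214.42/1000 × 0.9023 = 0.96736
  35–39: 5 × 157.35/1000 × 0.8826 = 0.69439
  40–44: 5 × 56.44/1000 × 0.8730 = 0.24636
  45–49: 5 × 14.66/1000 × 0.8622 = 0.06320
Sum = 3.61407
NRR = 0.485 × 3.61407 = 1.75282
NRR > 1, so each generation more than replaces itself.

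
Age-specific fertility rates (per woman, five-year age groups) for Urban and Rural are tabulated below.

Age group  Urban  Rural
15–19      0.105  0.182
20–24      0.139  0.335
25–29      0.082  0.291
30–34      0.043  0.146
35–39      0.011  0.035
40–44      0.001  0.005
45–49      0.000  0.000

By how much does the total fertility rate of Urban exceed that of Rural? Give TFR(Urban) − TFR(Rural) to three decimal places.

-3.065

Urban:
  Sum of ASFRs = 0.105 + 0.139 + 0.082 + 0.043 + 0.011 + 0.001 + 0.000 = 0.381
  TFR = 5 × 0.381 = 1.905
Rural:
  Sum of ASFRs = 0.182 + 0.335 + 0.291 + 0.146 + 0.035 + 0.005 + 0.000 = 0.994
  TFR = 5 × 0.994 = 4.97
Difference = 1.905 − 4.97 = -3.065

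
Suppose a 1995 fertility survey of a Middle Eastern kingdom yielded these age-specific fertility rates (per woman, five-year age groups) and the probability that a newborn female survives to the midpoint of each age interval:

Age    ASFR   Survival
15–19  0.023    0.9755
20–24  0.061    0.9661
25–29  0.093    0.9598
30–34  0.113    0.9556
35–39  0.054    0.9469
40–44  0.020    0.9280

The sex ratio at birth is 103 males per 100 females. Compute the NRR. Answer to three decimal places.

0.858

Proportion female at birth = 100 / (100 + 103) = 0.49261.
Each age group contributes 5 × ASFR × survival:
  15–19: 5 × 0.023 × 0.9755 = 0.11218
  20–24: 5 × 0.061 × 0.9661 = 0.29466
  25–29: 5 × 0.093 × 0.9598 = 0.44631
  30–34: 5 × 0.113 × 0.9556 = 0.53991
  35–39: 5 × 0.054 × 0.9469 = 0.25566
  40–44: 5 × 0.020 × 0.9280 = 0.09280
Sum = 1.74152
NRR = 0.49261 × 1.74152 = 0.85789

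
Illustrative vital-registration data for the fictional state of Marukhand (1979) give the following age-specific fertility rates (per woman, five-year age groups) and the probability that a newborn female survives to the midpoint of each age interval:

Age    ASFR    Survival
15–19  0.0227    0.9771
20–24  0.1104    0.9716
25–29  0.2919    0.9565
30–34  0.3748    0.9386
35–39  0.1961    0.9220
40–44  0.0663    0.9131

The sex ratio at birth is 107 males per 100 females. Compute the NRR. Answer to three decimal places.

Proportion female at birth = 100 / (100 + 107) = 0.48309.
Weighting each age-specific rate by interval width and survival:
  15–19: 5 × 0.0227 × 0.9771 = 0.11090
  20–24: 5 × 0.1104 × 0.9716 = 0.53632
  25–29: 5 × 0.2919 × 0.9565 = 1.39601
  30–34: 5 × 0.3748 × 0.9386 = 1.75894
  35–39: 5 × 0.1961 × 0.9220 = 0.90402
  40–44: 5 × 0.0663 × 0.9131 = 0.30269
Sum = 5.00888
NRR = 0.48309 × 5.00888 = 2.41974

2.420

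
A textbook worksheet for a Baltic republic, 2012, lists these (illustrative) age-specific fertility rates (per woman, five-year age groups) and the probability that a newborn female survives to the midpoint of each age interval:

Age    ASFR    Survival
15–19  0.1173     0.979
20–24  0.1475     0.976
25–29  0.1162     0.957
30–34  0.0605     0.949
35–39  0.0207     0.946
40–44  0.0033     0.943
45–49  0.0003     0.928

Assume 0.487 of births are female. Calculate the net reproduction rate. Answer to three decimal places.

Proportion female at birth = 0.487.
Per-age-group product (5 × ASFR × survival probability):
  15–19: 5 × 0.1173 × 0.979 = 0.57418
  20–24: 5 × 0.1475 × 0.976 = 0.71980
  25–29: 5 × 0.1162 × 0.957 = 0.55602
  30–34: 5 × 0.0605 × 0.949 = 0.28707
  35–39: 5 × 0.0207 × 0.946 = 0.09791
  40–44: 5 × 0.0033 × 0.943 = 0.01556
  45–49: 5 × 0.0003 × 0.928 = 0.00139
Sum = 2.25193
NRR = 0.487 × 2.25193 = 1.09669

1.097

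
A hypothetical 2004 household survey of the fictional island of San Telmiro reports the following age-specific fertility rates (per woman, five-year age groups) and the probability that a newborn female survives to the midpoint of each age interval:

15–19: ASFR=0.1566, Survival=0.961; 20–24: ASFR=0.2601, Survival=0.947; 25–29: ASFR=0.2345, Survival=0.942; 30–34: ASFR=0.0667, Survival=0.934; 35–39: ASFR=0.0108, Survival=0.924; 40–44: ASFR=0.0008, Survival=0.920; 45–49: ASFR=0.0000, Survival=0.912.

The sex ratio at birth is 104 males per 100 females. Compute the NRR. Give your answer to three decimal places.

Proportion female at birth = 100 / (100 + 104) = 0.49020.
Survival-weighted fertility by age (5·fₓ·Sₓ):
  15–19: 5 × 0.1566 × 0.961 = 0.75246
  20–24: 5 × 0.2601 × 0.947 = 1.23157
  25–29: 5 × 0.2345 × 0.942 = 1.10450
  30–34: 5 × 0.0667 × 0.934 = 0.31149
  35–39: 5 × 0.0108 × 0.924 = 0.04990
  40–44: 5 × 0.0008 × 0.920 = 0.00368
  45–49: 5 × 0.0000 × 0.912 = 0.00000
Sum = 3.45360
NRR = 0.49020 × 3.45360 = 1.69295

1.693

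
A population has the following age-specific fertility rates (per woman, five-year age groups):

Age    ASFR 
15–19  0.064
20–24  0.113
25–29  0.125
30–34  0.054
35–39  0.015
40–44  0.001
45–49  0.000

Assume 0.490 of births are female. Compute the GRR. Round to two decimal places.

Proportion female at birth = 0.490.
Sum of ASFRs = 0.064 + 0.113 + 0.125 + 0.054 + 0.015 + 0.001 + 0.000 = 0.372
TFR = 5 × 0.372 = 1.86
GRR = 0.490 × 1.86 = 0.91140

0.91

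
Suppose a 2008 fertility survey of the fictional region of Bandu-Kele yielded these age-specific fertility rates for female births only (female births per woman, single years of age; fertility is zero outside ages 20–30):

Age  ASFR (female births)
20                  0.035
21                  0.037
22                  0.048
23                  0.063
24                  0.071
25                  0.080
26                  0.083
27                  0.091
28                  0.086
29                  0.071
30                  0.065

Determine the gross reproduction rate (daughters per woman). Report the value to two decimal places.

0.73

Sum of female ASFRs = 0.035 + 0.037 + 0.048 + 0.063 + 0.071 + 0.080 + 0.083 + 0.091 + 0.086 + 0.071 + 0.065 = 0.730
GRR = 0.73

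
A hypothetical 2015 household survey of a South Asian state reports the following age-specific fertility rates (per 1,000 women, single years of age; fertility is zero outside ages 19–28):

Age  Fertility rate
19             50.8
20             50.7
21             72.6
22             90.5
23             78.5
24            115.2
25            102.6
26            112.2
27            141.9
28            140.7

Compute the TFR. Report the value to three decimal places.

Sum of ASFRs = 50.8 + 50.7 + 72.6 + 90.5 + 78.5 + 115.2 + 102.6 + 112.2 + 141.9 + 140.7 = 955.7
TFR = 955.7 / 1000 = 0.9557

0.956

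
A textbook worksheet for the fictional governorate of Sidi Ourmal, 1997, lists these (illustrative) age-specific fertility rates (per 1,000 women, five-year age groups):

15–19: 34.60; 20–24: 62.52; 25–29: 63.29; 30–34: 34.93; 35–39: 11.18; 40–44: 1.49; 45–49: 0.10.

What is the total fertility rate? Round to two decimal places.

Sum of ASFRs = 34.60 + 62.52 + 63.29 + 34.93 + 11.18 + 1.49 + 0.10 = 208.11
TFR = 5 × 208.11 / 1000 = 1.04055

1.04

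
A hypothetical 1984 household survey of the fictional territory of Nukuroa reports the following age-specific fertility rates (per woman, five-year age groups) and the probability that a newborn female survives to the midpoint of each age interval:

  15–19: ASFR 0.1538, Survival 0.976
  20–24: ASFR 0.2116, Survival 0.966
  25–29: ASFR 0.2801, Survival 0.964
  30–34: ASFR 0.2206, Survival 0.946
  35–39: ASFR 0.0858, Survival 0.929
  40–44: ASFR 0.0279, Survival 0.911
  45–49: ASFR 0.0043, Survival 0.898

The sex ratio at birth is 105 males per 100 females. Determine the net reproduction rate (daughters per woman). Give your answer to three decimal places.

2.298

Proportion female at birth = 100 / (100 + 105) = 0.48780.
Each age group contributes 5 × ASFR × survival:
  15–19: 5 × 0.1538 × 0.976 = 0.75054
  20–24: 5 × 0.2116 × 0.966 = 1.02203
  25–29: 5 × 0.2801 × 0.964 = 1.35008
  30–34: 5 × 0.2206 × 0.946 = 1.04344
  35–39: 5 × 0.0858 × 0.929 = 0.39854
  40–44: 5 × 0.0279 × 0.911 = 0.12708
  45–49: 5 × 0.0043 × 0.898 = 0.01931
Sum = 4.71102
NRR = 0.48780 × 4.71102 = 2.29804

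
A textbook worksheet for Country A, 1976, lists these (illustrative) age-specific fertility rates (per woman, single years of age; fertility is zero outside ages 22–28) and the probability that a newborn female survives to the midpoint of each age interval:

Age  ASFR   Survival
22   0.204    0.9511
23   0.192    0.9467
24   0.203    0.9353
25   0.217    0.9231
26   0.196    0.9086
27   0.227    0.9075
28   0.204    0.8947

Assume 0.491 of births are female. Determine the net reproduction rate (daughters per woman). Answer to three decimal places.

Proportion female at birth = 0.491.
Weighting each age-specific rate by interval width and survival:
  22: 1 × 0.204 × 0.9511 = 0.19402
  23: 1 × 0.192 × 0.9467 = 0.18177
  24: 1 × 0.203 × 0.9353 = 0.18987
  25: 1 × 0.217 × 0.9231 = 0.20031
  26: 1 × 0.196 × 0.9086 = 0.17809
  27: 1 × 0.227 × 0.9075 = 0.20600
  28: 1 × 0.204 × 0.8947 = 0.18252
Sum = 1.33258
NRR = 0.491 × 1.33258 = 0.65430
NRR < 1, so the cohort does not fully replace itself.

0.654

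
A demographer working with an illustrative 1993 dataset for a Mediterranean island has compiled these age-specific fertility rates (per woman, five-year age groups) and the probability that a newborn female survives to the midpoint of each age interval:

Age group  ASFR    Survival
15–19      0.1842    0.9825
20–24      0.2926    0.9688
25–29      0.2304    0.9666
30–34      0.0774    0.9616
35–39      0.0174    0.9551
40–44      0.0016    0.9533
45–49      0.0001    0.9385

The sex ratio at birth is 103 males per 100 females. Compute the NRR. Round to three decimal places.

1.921

Proportion female at birth = 100 / (100 + 103) = 0.49261.
Survival-weighted fertility by age (5·fₓ·Sₓ):
  15–19: 5 × 0.1842 × 0.9825 = 0.90488
  20–24: 5 × 0.2926 × 0.9688 = 1.41735
  25–29: 5 × 0.2304 × 0.9666 = 1.11352
  30–34: 5 × 0.0774 × 0.9616 = 0.37214
  35–39: 5 × 0.0174 × 0.9551 = 0.08309
  40–44: 5 × 0.0016 × 0.9533 = 0.00763
  45–49: 5 × 0.0001 × 0.9385 = 0.00047
Sum = 3.89908
NRR = 0.49261 × 3.89908 = 1.92073
NRR > 1, so each generation more than replaces itself.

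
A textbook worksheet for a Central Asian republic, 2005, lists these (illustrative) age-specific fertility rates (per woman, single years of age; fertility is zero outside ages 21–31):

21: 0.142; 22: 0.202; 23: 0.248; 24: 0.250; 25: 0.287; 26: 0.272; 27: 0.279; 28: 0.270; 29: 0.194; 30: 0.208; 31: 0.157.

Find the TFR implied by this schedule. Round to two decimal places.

Sum of ASFRs = 0.142 + 0.202 + 0.248 + 0.250 + 0.287 + 0.272 + 0.279 + 0.270 + 0.194 + 0.208 + 0.157 = 2.509
TFR = 2.509

2.51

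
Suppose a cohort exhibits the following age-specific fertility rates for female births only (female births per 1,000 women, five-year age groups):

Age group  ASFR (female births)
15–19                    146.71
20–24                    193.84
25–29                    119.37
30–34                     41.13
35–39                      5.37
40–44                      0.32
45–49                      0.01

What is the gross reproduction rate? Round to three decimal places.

Sum of female ASFRs = 146.71 + 193.84 + 119.37 + 41.13 + 5.37 + 0.32 + 0.01 = 506.75
GRR = 5 × 506.75 / 1000 = 2.53375

2.534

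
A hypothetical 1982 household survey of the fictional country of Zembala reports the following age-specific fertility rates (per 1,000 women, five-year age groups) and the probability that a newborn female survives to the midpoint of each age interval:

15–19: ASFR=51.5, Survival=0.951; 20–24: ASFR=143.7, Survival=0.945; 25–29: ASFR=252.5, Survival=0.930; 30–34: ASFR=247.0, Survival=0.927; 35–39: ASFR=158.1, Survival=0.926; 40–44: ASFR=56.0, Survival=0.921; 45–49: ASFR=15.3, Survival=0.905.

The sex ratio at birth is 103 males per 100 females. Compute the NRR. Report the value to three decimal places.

Proportion female at birth = 100 / (100 + 103) = 0.49261.
Per-age-group product (5 × ASFR × survival probability):
  15–19: 5 × 51.5/1000 × 0.951 = 0.24488
  20–24: 5 × 143.7/1000 × 0.945 = 0.67898
  25–29: 5 × 252.5/1000 × 0.930 = 1.17413
  30–34: 5 × 247.0/1000 × 0.927 = 1.14485
  35–39: 5 × 158.1/1000 × 0.926 = 0.73200
  40–44: 5 × 56.0/1000 × 0.921 = 0.25788
  45–49: 5 × 15.3/1000 × 0.905 = 0.06923
Sum = 4.30195
NRR = 0.49261 × 4.30195 = 2.11918
With NRR above 1 the population is above replacement fertility.

2.119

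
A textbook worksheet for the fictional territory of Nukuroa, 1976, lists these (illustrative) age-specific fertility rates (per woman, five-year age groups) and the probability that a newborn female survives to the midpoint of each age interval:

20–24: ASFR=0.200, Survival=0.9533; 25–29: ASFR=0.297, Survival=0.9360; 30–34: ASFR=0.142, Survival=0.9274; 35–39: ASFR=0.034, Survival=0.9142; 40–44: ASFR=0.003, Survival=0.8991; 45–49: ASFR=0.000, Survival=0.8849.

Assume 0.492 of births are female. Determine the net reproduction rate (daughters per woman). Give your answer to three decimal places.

1.560

Proportion female at birth = 0.492.
Survival-weighted fertility by age (5·fₓ·Sₓ):
  20–24: 5 × 0.200 × 0.9533 = 0.95330
  25–29: 5 × 0.297 × 0.9360 = 1.38996
  30–34: 5 × 0.142 × 0.9274 = 0.65845
  35–39: 5 × 0.034 × 0.9142 = 0.15541
  40–44: 5 × 0.003 × 0.8991 = 0.01349
  45–49: 5 × 0.000 × 0.8849 = 0.00000
Sum = 3.17061
NRR = 0.492 × 3.17061 = 1.55994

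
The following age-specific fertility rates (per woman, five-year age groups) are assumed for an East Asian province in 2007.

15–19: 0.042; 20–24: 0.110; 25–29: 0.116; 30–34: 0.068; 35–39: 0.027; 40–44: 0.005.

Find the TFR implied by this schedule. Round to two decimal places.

1.84

Sum of ASFRs = 0.042 + 0.110 + 0.116 + 0.068 + 0.027 + 0.005 = 0.368
TFR = 5 × 0.368 = 1.84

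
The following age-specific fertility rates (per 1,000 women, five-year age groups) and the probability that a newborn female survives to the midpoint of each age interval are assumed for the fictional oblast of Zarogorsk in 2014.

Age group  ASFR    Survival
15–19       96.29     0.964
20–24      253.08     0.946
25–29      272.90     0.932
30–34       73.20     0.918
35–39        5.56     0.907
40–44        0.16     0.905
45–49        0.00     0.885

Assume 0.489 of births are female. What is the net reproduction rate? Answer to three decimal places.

1.611

Proportion female at birth = 0.489.
Weighting each age-specific rate by interval width and survival:
  15–19: 5 × 96.29/1000 × 0.964 = 0.46412
  20–24: 5 × 253.08/1000 × 0.946 = 1.19707
  25–29: 5 × 272.90/1000 × 0.932 = 1.27171
  30–34: 5 × 73.20/1000 × 0.918 = 0.33599
  35–39: 5 × 5.56/1000 × 0.907 = 0.02521
  40–44: 5 × 0.16/1000 × 0.905 = 0.00072
  45–49: 5 × 0.00/1000 × 0.885 = 0.00000
Sum = 3.29482
NRR = 0.489 × 3.29482 = 1.61117
With NRR above 1 the population is above replacement fertility.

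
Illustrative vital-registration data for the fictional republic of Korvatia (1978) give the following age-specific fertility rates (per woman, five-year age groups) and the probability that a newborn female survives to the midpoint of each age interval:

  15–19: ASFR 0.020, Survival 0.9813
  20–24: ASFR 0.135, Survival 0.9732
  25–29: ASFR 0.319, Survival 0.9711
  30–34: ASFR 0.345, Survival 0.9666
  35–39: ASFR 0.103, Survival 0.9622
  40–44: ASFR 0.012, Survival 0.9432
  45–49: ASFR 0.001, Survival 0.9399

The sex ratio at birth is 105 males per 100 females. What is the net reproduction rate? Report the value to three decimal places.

2.209

Proportion female at birth = 100 / (100 + 105) = 0.48780.
Per-age-group product (5 × ASFR × survival probability):
  15–19: 5 × 0.020 × 0.9813 = 0.09813
  20–24: 5 × 0.135 × 0.9732 = 0.65691
  25–29: 5 × 0.319 × 0.9711 = 1.54890
  30–34: 5 × 0.345 × 0.9666 = 1.66739
  35–39: 5 × 0.103 × 0.9622 = 0.49553
  40–44: 5 × 0.012 × 0.9432 = 0.05659
  45–49: 5 × 0.001 × 0.9399 = 0.00470
Sum = 4.52815
NRR = 0.48780 × 4.52815 = 2.20883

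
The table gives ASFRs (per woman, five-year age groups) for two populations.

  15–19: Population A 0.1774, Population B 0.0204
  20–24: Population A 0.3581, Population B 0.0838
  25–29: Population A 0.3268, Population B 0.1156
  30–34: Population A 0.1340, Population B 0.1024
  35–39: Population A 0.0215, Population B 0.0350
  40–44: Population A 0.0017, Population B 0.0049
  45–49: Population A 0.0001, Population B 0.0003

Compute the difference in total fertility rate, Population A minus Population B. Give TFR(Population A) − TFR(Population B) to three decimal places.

Population A:
  Sum of ASFRs = 0.1774 + 0.3581 + 0.3268 + 0.1340 + 0.0215 + 0.0017 + 0.0001 = 1.0196
  TFR = 5 × 1.0196 = 5.098
Population B:
  Sum of ASFRs = 0.0204 + 0.0838 + 0.1156 + 0.1024 + 0.0350 + 0.0049 + 0.0003 = 0.3624
  TFR = 5 × 0.3624 = 1.812
Difference = 5.098 − 1.812 = 3.286

3.286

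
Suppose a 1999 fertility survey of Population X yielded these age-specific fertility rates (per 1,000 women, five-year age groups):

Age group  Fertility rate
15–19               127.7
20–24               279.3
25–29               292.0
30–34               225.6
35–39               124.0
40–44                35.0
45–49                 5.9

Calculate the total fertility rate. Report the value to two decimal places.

Sum of ASFRs = 127.7 + 279.3 + 292.0 + 225.6 + 124.0 + 35.0 + 5.9 = 1089.5
TFR = 5 × 1089.5 / 1000 = 5.4475

5.45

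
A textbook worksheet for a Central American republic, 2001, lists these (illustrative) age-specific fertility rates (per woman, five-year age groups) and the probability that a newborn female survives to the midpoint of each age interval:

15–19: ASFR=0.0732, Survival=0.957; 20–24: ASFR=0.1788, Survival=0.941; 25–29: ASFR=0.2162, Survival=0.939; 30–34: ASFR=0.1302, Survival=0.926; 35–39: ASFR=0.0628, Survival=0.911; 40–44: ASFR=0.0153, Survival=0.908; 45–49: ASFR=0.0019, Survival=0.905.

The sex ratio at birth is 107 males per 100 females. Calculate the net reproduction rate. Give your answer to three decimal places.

1.533

Proportion female at birth = 100 / (100 + 107) = 0.48309.
Weighting each age-specific rate by interval width and survival:
  15–19: 5 × 0.0732 × 0.957 = 0.35026
  20–24: 5 × 0.1788 × 0.941 = 0.84125
  25–29: 5 × 0.2162 × 0.939 = 1.01506
  30–34: 5 × 0.1302 × 0.926 = 0.60283
  35–39: 5 × 0.0628 × 0.911 = 0.28605
  40–44: 5 × 0.0153 × 0.908 = 0.06946
  45–49: 5 × 0.0019 × 0.905 = 0.00860
Sum = 3.17351
NRR = 0.48309 × 3.17351 = 1.53309
An NRR exceeding 1 indicates intrinsic growth under these rates.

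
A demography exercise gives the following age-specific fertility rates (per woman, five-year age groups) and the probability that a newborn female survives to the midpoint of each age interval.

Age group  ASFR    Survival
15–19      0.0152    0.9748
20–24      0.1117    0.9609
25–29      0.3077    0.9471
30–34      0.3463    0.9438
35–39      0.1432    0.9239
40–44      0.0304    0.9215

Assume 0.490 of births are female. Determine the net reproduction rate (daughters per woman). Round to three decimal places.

Proportion female at birth = 0.490.
Weighting each age-specific rate by interval width and survival:
  15–19: 5 × 0.0152 × 0.9748 = 0.07408
  20–24: 5 × 0.1117 × 0.9609 = 0.53666
  25–29: 5 × 0.3077 × 0.9471 = 1.45711
  30–34: 5 × 0.3463 × 0.9438 = 1.63419
  35–39: 5 × 0.1432 × 0.9239 = 0.66151
  40–44: 5 × 0.0304 × 0.9215 = 0.14007
Sum = 4.50362
NRR = 0.490 × 4.50362 = 2.20677
An NRR exceeding 1 indicates intrinsic growth under these rates.

2.207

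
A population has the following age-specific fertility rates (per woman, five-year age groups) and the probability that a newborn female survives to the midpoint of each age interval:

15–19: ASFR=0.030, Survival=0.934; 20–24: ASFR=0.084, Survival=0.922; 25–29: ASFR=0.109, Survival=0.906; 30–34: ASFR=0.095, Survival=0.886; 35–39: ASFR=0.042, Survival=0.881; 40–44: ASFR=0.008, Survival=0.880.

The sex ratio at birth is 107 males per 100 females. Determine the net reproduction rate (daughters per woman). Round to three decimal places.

Proportion female at birth = 100 / (100 + 107) = 0.48309.
Each age group contributes 5 × ASFR × survival:
  15–19: 5 × 0.030 × 0.934 = 0.14010
  20–24: 5 × 0.084 × 0.922 = 0.38724
  25–29: 5 × 0.109 × 0.906 = 0.49377
  30–34: 5 × 0.095 × 0.886 = 0.42085
  35–39: 5 × 0.042 × 0.881 = 0.18501
  40–44: 5 × 0.008 × 0.880 = 0.03520
Sum = 1.66217
NRR = 0.48309 × 1.66217 = 0.80298

0.803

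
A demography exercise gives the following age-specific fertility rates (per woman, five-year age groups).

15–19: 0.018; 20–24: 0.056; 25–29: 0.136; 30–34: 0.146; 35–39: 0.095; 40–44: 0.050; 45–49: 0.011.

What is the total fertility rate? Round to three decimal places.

Sum of ASFRs = 0.018 + 0.056 + 0.136 + 0.146 + 0.095 + 0.050 + 0.011 = 0.512
TFR = 5 × 0.512 = 2.56

2.560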